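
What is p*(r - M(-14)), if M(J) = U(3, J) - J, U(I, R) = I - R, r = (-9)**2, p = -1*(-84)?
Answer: 4200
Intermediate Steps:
p = 84
r = 81
M(J) = 3 - 2*J (M(J) = (3 - J) - J = 3 - 2*J)
p*(r - M(-14)) = 84*(81 - (3 - 2*(-14))) = 84*(81 - (3 + 28)) = 84*(81 - 1*31) = 84*(81 - 31) = 84*50 = 4200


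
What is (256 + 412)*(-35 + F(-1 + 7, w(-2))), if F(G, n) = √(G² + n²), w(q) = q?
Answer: -23380 + 1336*√10 ≈ -19155.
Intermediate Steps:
(256 + 412)*(-35 + F(-1 + 7, w(-2))) = (256 + 412)*(-35 + √((-1 + 7)² + (-2)²)) = 668*(-35 + √(6² + 4)) = 668*(-35 + √(36 + 4)) = 668*(-35 + √40) = 668*(-35 + 2*√10) = -23380 + 1336*√10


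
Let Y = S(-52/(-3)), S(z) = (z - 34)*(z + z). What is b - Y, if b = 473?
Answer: 9457/9 ≈ 1050.8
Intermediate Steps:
S(z) = 2*z*(-34 + z) (S(z) = (-34 + z)*(2*z) = 2*z*(-34 + z))
Y = -5200/9 (Y = 2*(-52/(-3))*(-34 - 52/(-3)) = 2*(-52*(-⅓))*(-34 - 52*(-⅓)) = 2*(52/3)*(-34 + 52/3) = 2*(52/3)*(-50/3) = -5200/9 ≈ -577.78)
b - Y = 473 - 1*(-5200/9) = 473 + 5200/9 = 9457/9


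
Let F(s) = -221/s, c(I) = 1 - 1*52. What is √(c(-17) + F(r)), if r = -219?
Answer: 2*I*√599403/219 ≈ 7.0704*I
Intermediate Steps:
c(I) = -51 (c(I) = 1 - 52 = -51)
√(c(-17) + F(r)) = √(-51 - 221/(-219)) = √(-51 - 221*(-1/219)) = √(-51 + 221/219) = √(-10948/219) = 2*I*√599403/219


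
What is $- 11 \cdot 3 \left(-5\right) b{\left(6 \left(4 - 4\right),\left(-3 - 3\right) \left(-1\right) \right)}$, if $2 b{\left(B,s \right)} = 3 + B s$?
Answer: $\frac{495}{2} \approx 247.5$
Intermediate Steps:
$b{\left(B,s \right)} = \frac{3}{2} + \frac{B s}{2}$ ($b{\left(B,s \right)} = \frac{3 + B s}{2} = \frac{3}{2} + \frac{B s}{2}$)
$- 11 \cdot 3 \left(-5\right) b{\left(6 \left(4 - 4\right),\left(-3 - 3\right) \left(-1\right) \right)} = - 11 \cdot 3 \left(-5\right) \left(\frac{3}{2} + \frac{6 \left(4 - 4\right) \left(-3 - 3\right) \left(-1\right)}{2}\right) = \left(-11\right) \left(-15\right) \left(\frac{3}{2} + \frac{6 \cdot 0 \left(\left(-6\right) \left(-1\right)\right)}{2}\right) = 165 \left(\frac{3}{2} + \frac{1}{2} \cdot 0 \cdot 6\right) = 165 \left(\frac{3}{2} + 0\right) = 165 \cdot \frac{3}{2} = \frac{495}{2}$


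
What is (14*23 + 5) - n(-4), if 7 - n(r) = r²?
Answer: 336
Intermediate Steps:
n(r) = 7 - r²
(14*23 + 5) - n(-4) = (14*23 + 5) - (7 - 1*(-4)²) = (322 + 5) - (7 - 1*16) = 327 - (7 - 16) = 327 - 1*(-9) = 327 + 9 = 336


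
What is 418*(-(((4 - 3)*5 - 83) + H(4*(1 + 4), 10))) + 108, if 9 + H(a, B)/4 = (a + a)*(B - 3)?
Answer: -420400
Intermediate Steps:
H(a, B) = -36 + 8*a*(-3 + B) (H(a, B) = -36 + 4*((a + a)*(B - 3)) = -36 + 4*((2*a)*(-3 + B)) = -36 + 4*(2*a*(-3 + B)) = -36 + 8*a*(-3 + B))
418*(-(((4 - 3)*5 - 83) + H(4*(1 + 4), 10))) + 108 = 418*(-(((4 - 3)*5 - 83) + (-36 - 96*(1 + 4) + 8*10*(4*(1 + 4))))) + 108 = 418*(-((1*5 - 83) + (-36 - 96*5 + 8*10*(4*5)))) + 108 = 418*(-((5 - 83) + (-36 - 24*20 + 8*10*20))) + 108 = 418*(-(-78 + (-36 - 480 + 1600))) + 108 = 418*(-(-78 + 1084)) + 108 = 418*(-1*1006) + 108 = 418*(-1006) + 108 = -420508 + 108 = -420400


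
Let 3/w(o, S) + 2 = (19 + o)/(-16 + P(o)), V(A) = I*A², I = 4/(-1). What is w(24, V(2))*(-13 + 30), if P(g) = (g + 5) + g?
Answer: -1887/31 ≈ -60.871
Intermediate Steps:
P(g) = 5 + 2*g (P(g) = (5 + g) + g = 5 + 2*g)
I = -4 (I = 4*(-1) = -4)
V(A) = -4*A²
w(o, S) = 3/(-2 + (19 + o)/(-11 + 2*o)) (w(o, S) = 3/(-2 + (19 + o)/(-16 + (5 + 2*o))) = 3/(-2 + (19 + o)/(-11 + 2*o)))
w(24, V(2))*(-13 + 30) = (3*(-11 + 2*24)/(41 - 3*24))*(-13 + 30) = (3*(-11 + 48)/(41 - 72))*17 = (3*37/(-31))*17 = (3*(-1/31)*37)*17 = -111/31*17 = -1887/31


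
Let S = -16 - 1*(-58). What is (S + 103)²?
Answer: 21025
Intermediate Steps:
S = 42 (S = -16 + 58 = 42)
(S + 103)² = (42 + 103)² = 145² = 21025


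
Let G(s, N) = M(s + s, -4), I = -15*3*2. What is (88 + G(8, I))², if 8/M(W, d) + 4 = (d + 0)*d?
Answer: 70756/9 ≈ 7861.8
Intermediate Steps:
I = -90 (I = -5*9*2 = -45*2 = -90)
M(W, d) = 8/(-4 + d²) (M(W, d) = 8/(-4 + (d + 0)*d) = 8/(-4 + d*d) = 8/(-4 + d²))
G(s, N) = ⅔ (G(s, N) = 8/(-4 + (-4)²) = 8/(-4 + 16) = 8/12 = 8*(1/12) = ⅔)
(88 + G(8, I))² = (88 + ⅔)² = (266/3)² = 70756/9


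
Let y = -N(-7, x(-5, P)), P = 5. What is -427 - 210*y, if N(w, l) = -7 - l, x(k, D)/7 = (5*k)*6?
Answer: 218603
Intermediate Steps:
x(k, D) = 210*k (x(k, D) = 7*((5*k)*6) = 7*(30*k) = 210*k)
y = -1043 (y = -(-7 - 210*(-5)) = -(-7 - 1*(-1050)) = -(-7 + 1050) = -1*1043 = -1043)
-427 - 210*y = -427 - 210*(-1043) = -427 + 219030 = 218603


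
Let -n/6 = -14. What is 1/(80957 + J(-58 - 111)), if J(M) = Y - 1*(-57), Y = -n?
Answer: 1/80930 ≈ 1.2356e-5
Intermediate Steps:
n = 84 (n = -6*(-14) = 84)
Y = -84 (Y = -1*84 = -84)
J(M) = -27 (J(M) = -84 - 1*(-57) = -84 + 57 = -27)
1/(80957 + J(-58 - 111)) = 1/(80957 - 27) = 1/80930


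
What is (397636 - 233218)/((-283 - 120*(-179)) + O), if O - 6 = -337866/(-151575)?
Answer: 2769073150/357131399 ≈ 7.7537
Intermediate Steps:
O = 415772/50525 (O = 6 - 337866/(-151575) = 6 - 337866*(-1/151575) = 6 + 112622/50525 = 415772/50525 ≈ 8.2290)
(397636 - 233218)/((-283 - 120*(-179)) + O) = (397636 - 233218)/((-283 - 120*(-179)) + 415772/50525) = 164418/((-283 + 21480) + 415772/50525) = 164418/(21197 + 415772/50525) = 164418/(1071394197/50525) = 164418*(50525/1071394197) = 2769073150/357131399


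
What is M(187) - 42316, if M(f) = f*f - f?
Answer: -7534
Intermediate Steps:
M(f) = f² - f
M(187) - 42316 = 187*(-1 + 187) - 42316 = 187*186 - 42316 = 34782 - 42316 = -7534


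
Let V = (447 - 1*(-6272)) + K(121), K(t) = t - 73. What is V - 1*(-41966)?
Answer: 48733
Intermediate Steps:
K(t) = -73 + t
V = 6767 (V = (447 - 1*(-6272)) + (-73 + 121) = (447 + 6272) + 48 = 6719 + 48 = 6767)
V - 1*(-41966) = 6767 - 1*(-41966) = 6767 + 41966 = 48733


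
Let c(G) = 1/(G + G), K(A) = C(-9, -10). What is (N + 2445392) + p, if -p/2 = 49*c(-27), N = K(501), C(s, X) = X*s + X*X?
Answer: 66030763/27 ≈ 2.4456e+6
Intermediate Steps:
C(s, X) = X² + X*s (C(s, X) = X*s + X² = X² + X*s)
K(A) = 190 (K(A) = -10*(-10 - 9) = -10*(-19) = 190)
N = 190
c(G) = 1/(2*G)
p = 49/27 (p = -98*(½)/(-27) = -98*(½)*(-1/27) = -98*(-1)/54 = -2*(-49/54) = 49/27 ≈ 1.8148)
(N + 2445392) + p = (190 + 2445392) + 49/27 = 2445582 + 49/27 = 66030763/27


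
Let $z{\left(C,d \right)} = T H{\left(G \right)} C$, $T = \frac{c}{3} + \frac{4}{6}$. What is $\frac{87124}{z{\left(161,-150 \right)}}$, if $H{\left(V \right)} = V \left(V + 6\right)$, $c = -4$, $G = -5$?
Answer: $\frac{5682}{35} \approx 162.34$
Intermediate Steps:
$T = - \frac{2}{3}$ ($T = - \frac{4}{3} + \frac{4}{6} = \left(-4\right) \frac{1}{3} + 4 \cdot \frac{1}{6} = - \frac{4}{3} + \frac{2}{3} = - \frac{2}{3} \approx -0.66667$)
$H{\left(V \right)} = V \left(6 + V\right)$
$z{\left(C,d \right)} = \frac{10 C}{3}$ ($z{\left(C,d \right)} = - \frac{2 \left(- 5 \left(6 - 5\right)\right)}{3} C = - \frac{2 \left(\left(-5\right) 1\right)}{3} C = \left(- \frac{2}{3}\right) \left(-5\right) C = \frac{10 C}{3}$)
$\frac{87124}{z{\left(161,-150 \right)}} = \frac{87124}{\frac{10}{3} \cdot 161} = \frac{87124}{\frac{1610}{3}} = 87124 \cdot \frac{3}{1610} = \frac{5682}{35}$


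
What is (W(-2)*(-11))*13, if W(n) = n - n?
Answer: 0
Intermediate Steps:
W(n) = 0
(W(-2)*(-11))*13 = (0*(-11))*13 = 0*13 = 0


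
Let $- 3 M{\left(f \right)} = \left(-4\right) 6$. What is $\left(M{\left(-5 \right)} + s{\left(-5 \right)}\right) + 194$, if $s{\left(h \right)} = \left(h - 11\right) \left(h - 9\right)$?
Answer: $426$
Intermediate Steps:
$M{\left(f \right)} = 8$ ($M{\left(f \right)} = - \frac{\left(-4\right) 6}{3} = \left(- \frac{1}{3}\right) \left(-24\right) = 8$)
$s{\left(h \right)} = \left(-11 + h\right) \left(-9 + h\right)$
$\left(M{\left(-5 \right)} + s{\left(-5 \right)}\right) + 194 = \left(8 + \left(99 + \left(-5\right)^{2} - -100\right)\right) + 194 = \left(8 + \left(99 + 25 + 100\right)\right) + 194 = \left(8 + 224\right) + 194 = 232 + 194 = 426$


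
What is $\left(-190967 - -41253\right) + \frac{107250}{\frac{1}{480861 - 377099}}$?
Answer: $11128324786$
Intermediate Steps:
$\left(-190967 - -41253\right) + \frac{107250}{\frac{1}{480861 - 377099}} = \left(-190967 + 41253\right) + \frac{107250}{\frac{1}{103762}} = -149714 + 107250 \frac{1}{\frac{1}{103762}} = -149714 + 107250 \cdot 103762 = -149714 + 11128474500 = 11128324786$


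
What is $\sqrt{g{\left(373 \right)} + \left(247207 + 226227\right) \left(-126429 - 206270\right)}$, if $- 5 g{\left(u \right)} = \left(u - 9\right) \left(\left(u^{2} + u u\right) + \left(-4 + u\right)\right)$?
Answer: $\frac{i \sqrt{3938282560290}}{5} \approx 3.969 \cdot 10^{5} i$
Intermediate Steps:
$g{\left(u \right)} = - \frac{\left(-9 + u\right) \left(-4 + u + 2 u^{2}\right)}{5}$ ($g{\left(u \right)} = - \frac{\left(u - 9\right) \left(\left(u^{2} + u u\right) + \left(-4 + u\right)\right)}{5} = - \frac{\left(-9 + u\right) \left(\left(u^{2} + u^{2}\right) + \left(-4 + u\right)\right)}{5} = - \frac{\left(-9 + u\right) \left(2 u^{2} + \left(-4 + u\right)\right)}{5} = - \frac{\left(-9 + u\right) \left(-4 + u + 2 u^{2}\right)}{5}$)
$\sqrt{g{\left(373 \right)} + \left(247207 + 226227\right) \left(-126429 - 206270\right)} = \sqrt{\left(- \frac{36}{5} - \frac{2 \cdot 373^{3}}{5} + \frac{13}{5} \cdot 373 + \frac{17 \cdot 373^{2}}{5}\right) + \left(247207 + 226227\right) \left(-126429 - 206270\right)} = \sqrt{\left(- \frac{36}{5} - \frac{103790234}{5} + \frac{4849}{5} + \frac{17}{5} \cdot 139129\right) + 473434 \left(-332699\right)} = \sqrt{\left(- \frac{36}{5} - \frac{103790234}{5} + \frac{4849}{5} + \frac{2365193}{5}\right) - 157511018366} = \sqrt{- \frac{101420228}{5} - 157511018366} = \sqrt{- \frac{787656512058}{5}} = \frac{i \sqrt{3938282560290}}{5}$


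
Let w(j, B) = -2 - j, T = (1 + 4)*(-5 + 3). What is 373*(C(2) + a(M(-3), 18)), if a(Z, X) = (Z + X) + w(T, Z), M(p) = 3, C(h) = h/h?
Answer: 11190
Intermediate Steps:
C(h) = 1
T = -10 (T = 5*(-2) = -10)
a(Z, X) = 8 + X + Z (a(Z, X) = (Z + X) + (-2 - 1*(-10)) = (X + Z) + (-2 + 10) = (X + Z) + 8 = 8 + X + Z)
373*(C(2) + a(M(-3), 18)) = 373*(1 + (8 + 18 + 3)) = 373*(1 + 29) = 373*30 = 11190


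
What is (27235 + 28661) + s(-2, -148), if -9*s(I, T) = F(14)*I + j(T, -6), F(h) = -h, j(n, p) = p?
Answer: 503042/9 ≈ 55894.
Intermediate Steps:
s(I, T) = ⅔ + 14*I/9 (s(I, T) = -((-1*14)*I - 6)/9 = -(-14*I - 6)/9 = -(-6 - 14*I)/9 = ⅔ + 14*I/9)
(27235 + 28661) + s(-2, -148) = (27235 + 28661) + (⅔ + (14/9)*(-2)) = 55896 + (⅔ - 28/9) = 55896 - 22/9 = 503042/9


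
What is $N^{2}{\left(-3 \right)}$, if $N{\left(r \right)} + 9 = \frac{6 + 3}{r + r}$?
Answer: $\frac{441}{4} \approx 110.25$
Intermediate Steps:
$N{\left(r \right)} = -9 + \frac{9}{2 r}$ ($N{\left(r \right)} = -9 + \frac{6 + 3}{r + r} = -9 + \frac{1}{2 r} 9 = -9 + \frac{9}{2 r}$)
$N^{2}{\left(-3 \right)} = \left(-9 + \frac{9}{2 \left(-3\right)}\right)^{2} = \left(-9 + \frac{9}{2} \left(- \frac{1}{3}\right)\right)^{2} = \left(-9 - \frac{3}{2}\right)^{2} = \left(- \frac{21}{2}\right)^{2} = \frac{441}{4}$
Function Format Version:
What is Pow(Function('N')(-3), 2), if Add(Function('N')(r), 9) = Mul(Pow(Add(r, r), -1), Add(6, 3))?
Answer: Rational(441, 4) ≈ 110.25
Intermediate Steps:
Function('N')(r) = Add(-9, Mul(Rational(9, 2), Pow(r, -1))) (Function('N')(r) = Add(-9, Mul(Pow(Add(r, r), -1), Add(6, 3))) = Add(-9, Mul(Pow(Mul(2, r), -1), 9)) = Add(-9, Mul(Mul(Rational(1, 2), Pow(r, -1)), 9)) = Add(-9, Mul(Rational(9, 2), Pow(r, -1))))
Pow(Function('N')(-3), 2) = Pow(Add(-9, Mul(Rational(9, 2), Pow(-3, -1))), 2) = Pow(Add(-9, Mul(Rational(9, 2), Rational(-1, 3))), 2) = Pow(Add(-9, Rational(-3, 2)), 2) = Pow(Rational(-21, 2), 2) = Rational(441, 4)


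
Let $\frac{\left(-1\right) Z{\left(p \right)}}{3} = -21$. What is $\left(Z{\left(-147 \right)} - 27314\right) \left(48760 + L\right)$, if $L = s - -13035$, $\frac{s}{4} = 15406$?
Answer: $-3363291169$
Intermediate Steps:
$s = 61624$ ($s = 4 \cdot 15406 = 61624$)
$L = 74659$ ($L = 61624 - -13035 = 61624 + 13035 = 74659$)
$Z{\left(p \right)} = 63$ ($Z{\left(p \right)} = \left(-3\right) \left(-21\right) = 63$)
$\left(Z{\left(-147 \right)} - 27314\right) \left(48760 + L\right) = \left(63 - 27314\right) \left(48760 + 74659\right) = \left(-27251\right) 123419 = -3363291169$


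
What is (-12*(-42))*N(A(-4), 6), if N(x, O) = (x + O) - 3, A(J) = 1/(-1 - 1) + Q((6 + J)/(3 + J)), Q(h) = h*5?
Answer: -3780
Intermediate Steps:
Q(h) = 5*h
A(J) = -1/2 + 5*(6 + J)/(3 + J) (A(J) = 1/(-1 - 1) + 5*((6 + J)/(3 + J)) = 1/(-2) + 5*((6 + J)/(3 + J)) = -1/2 + 5*(6 + J)/(3 + J))
N(x, O) = -3 + O + x (N(x, O) = (O + x) - 3 = -3 + O + x)
(-12*(-42))*N(A(-4), 6) = (-12*(-42))*(-3 + 6 + 3*(19 + 3*(-4))/(2*(3 - 4))) = 504*(-3 + 6 + (3/2)*(19 - 12)/(-1)) = 504*(-3 + 6 + (3/2)*(-1)*7) = 504*(-3 + 6 - 21/2) = 504*(-15/2) = -3780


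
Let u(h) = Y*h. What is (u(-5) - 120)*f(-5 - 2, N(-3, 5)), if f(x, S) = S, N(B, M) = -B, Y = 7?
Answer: -465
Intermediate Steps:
u(h) = 7*h
(u(-5) - 120)*f(-5 - 2, N(-3, 5)) = (7*(-5) - 120)*(-1*(-3)) = (-35 - 120)*3 = -155*3 = -465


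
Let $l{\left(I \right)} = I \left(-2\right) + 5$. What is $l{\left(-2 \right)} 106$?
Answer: $954$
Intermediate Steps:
$l{\left(I \right)} = 5 - 2 I$ ($l{\left(I \right)} = - 2 I + 5 = 5 - 2 I$)
$l{\left(-2 \right)} 106 = \left(5 - -4\right) 106 = \left(5 + 4\right) 106 = 9 \cdot 106 = 954$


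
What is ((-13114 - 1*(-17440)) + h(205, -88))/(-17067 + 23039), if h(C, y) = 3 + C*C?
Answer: 23177/2986 ≈ 7.7619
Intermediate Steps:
h(C, y) = 3 + C**2
((-13114 - 1*(-17440)) + h(205, -88))/(-17067 + 23039) = ((-13114 - 1*(-17440)) + (3 + 205**2))/(-17067 + 23039) = ((-13114 + 17440) + (3 + 42025))/5972 = (4326 + 42028)*(1/5972) = 46354*(1/5972) = 23177/2986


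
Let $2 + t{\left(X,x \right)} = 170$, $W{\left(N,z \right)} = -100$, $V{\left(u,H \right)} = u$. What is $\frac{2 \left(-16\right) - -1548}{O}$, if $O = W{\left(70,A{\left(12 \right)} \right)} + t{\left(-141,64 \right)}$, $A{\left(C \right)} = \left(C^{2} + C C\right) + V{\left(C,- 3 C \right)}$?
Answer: $\frac{379}{17} \approx 22.294$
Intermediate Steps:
$A{\left(C \right)} = C + 2 C^{2}$ ($A{\left(C \right)} = \left(C^{2} + C C\right) + C = \left(C^{2} + C^{2}\right) + C = 2 C^{2} + C = C + 2 C^{2}$)
$t{\left(X,x \right)} = 168$ ($t{\left(X,x \right)} = -2 + 170 = 168$)
$O = 68$ ($O = -100 + 168 = 68$)
$\frac{2 \left(-16\right) - -1548}{O} = \frac{2 \left(-16\right) - -1548}{68} = \left(-32 + 1548\right) \frac{1}{68} = 1516 \cdot \frac{1}{68} = \frac{379}{17}$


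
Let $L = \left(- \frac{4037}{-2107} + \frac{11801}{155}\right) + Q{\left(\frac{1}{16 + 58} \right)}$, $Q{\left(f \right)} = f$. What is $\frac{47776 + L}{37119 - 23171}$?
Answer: $\frac{1156503066333}{337085360920} \approx 3.4309$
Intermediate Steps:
$L = \frac{1886619293}{24167290}$ ($L = \left(- \frac{4037}{-2107} + \frac{11801}{155}\right) + \frac{1}{16 + 58} = \left(\left(-4037\right) \left(- \frac{1}{2107}\right) + 11801 \cdot \frac{1}{155}\right) + \frac{1}{74} = \left(\frac{4037}{2107} + \frac{11801}{155}\right) + \frac{1}{74} = \frac{25490442}{326585} + \frac{1}{74} = \frac{1886619293}{24167290} \approx 78.065$)
$\frac{47776 + L}{37119 - 23171} = \frac{47776 + \frac{1886619293}{24167290}}{37119 - 23171} = \frac{1156503066333}{24167290 \cdot 13948} = \frac{1156503066333}{24167290} \cdot \frac{1}{13948} = \frac{1156503066333}{337085360920}$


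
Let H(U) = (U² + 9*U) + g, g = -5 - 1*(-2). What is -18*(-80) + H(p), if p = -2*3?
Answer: 1419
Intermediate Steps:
p = -6
g = -3 (g = -5 + 2 = -3)
H(U) = -3 + U² + 9*U (H(U) = (U² + 9*U) - 3 = -3 + U² + 9*U)
-18*(-80) + H(p) = -18*(-80) + (-3 + (-6)² + 9*(-6)) = 1440 + (-3 + 36 - 54) = 1440 - 21 = 1419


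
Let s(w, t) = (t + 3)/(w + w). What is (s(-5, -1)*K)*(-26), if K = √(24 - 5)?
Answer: 26*√19/5 ≈ 22.666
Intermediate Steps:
s(w, t) = (3 + t)/(2*w) (s(w, t) = (3 + t)/((2*w)) = (3 + t)*(1/(2*w)) = (3 + t)/(2*w))
K = √19 ≈ 4.3589
(s(-5, -1)*K)*(-26) = (((½)*(3 - 1)/(-5))*√19)*(-26) = (((½)*(-⅕)*2)*√19)*(-26) = -√19/5*(-26) = 26*√19/5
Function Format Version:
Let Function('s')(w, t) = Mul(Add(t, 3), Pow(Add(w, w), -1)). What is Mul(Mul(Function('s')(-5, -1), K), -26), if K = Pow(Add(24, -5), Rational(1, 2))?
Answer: Mul(Rational(26, 5), Pow(19, Rational(1, 2))) ≈ 22.666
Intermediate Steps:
Function('s')(w, t) = Mul(Rational(1, 2), Pow(w, -1), Add(3, t)) (Function('s')(w, t) = Mul(Add(3, t), Pow(Mul(2, w), -1)) = Mul(Add(3, t), Mul(Rational(1, 2), Pow(w, -1))) = Mul(Rational(1, 2), Pow(w, -1), Add(3, t)))
K = Pow(19, Rational(1, 2)) ≈ 4.3589
Mul(Mul(Function('s')(-5, -1), K), -26) = Mul(Mul(Mul(Rational(1, 2), Pow(-5, -1), Add(3, -1)), Pow(19, Rational(1, 2))), -26) = Mul(Mul(Mul(Rational(1, 2), Rational(-1, 5), 2), Pow(19, Rational(1, 2))), -26) = Mul(Mul(Rational(-1, 5), Pow(19, Rational(1, 2))), -26) = Mul(Rational(26, 5), Pow(19, Rational(1, 2)))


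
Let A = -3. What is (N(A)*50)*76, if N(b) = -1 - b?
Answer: 7600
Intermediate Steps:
(N(A)*50)*76 = ((-1 - 1*(-3))*50)*76 = ((-1 + 3)*50)*76 = (2*50)*76 = 100*76 = 7600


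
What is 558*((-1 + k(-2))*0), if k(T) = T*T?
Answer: 0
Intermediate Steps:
k(T) = T**2
558*((-1 + k(-2))*0) = 558*((-1 + (-2)**2)*0) = 558*((-1 + 4)*0) = 558*(3*0) = 558*0 = 0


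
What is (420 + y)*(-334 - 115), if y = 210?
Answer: -282870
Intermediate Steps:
(420 + y)*(-334 - 115) = (420 + 210)*(-334 - 115) = 630*(-449) = -282870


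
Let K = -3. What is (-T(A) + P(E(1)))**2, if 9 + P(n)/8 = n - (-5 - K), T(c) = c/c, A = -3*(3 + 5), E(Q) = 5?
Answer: 289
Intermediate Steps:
A = -24 (A = -3*8 = -24)
T(c) = 1
P(n) = -56 + 8*n (P(n) = -72 + 8*(n - (-5 - 1*(-3))) = -72 + 8*(n - (-5 + 3)) = -72 + 8*(n - 1*(-2)) = -72 + 8*(n + 2) = -72 + 8*(2 + n) = -72 + (16 + 8*n) = -56 + 8*n)
(-T(A) + P(E(1)))**2 = (-1*1 + (-56 + 8*5))**2 = (-1 + (-56 + 40))**2 = (-1 - 16)**2 = (-17)**2 = 289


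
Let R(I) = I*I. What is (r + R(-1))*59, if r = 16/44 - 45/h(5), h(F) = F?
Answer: -4956/11 ≈ -450.55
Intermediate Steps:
r = -95/11 (r = 16/44 - 45/5 = 16*(1/44) - 45*1/5 = 4/11 - 9 = -95/11 ≈ -8.6364)
R(I) = I**2
(r + R(-1))*59 = (-95/11 + (-1)**2)*59 = (-95/11 + 1)*59 = -84/11*59 = -4956/11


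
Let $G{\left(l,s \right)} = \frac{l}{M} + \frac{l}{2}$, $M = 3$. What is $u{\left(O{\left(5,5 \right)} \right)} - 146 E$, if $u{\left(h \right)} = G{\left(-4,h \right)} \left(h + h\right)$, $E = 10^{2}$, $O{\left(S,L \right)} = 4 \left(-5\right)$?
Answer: $- \frac{43400}{3} \approx -14467.0$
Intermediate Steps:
$G{\left(l,s \right)} = \frac{5 l}{6}$ ($G{\left(l,s \right)} = \frac{l}{3} + \frac{l}{2} = \frac{5 l}{6}$)
$O{\left(S,L \right)} = -20$
$E = 100$
$u{\left(h \right)} = - \frac{20 h}{3}$ ($u{\left(h \right)} = \frac{5}{6} \left(-4\right) \left(h + h\right) = - \frac{10 \cdot 2 h}{3} = - \frac{20 h}{3}$)
$u{\left(O{\left(5,5 \right)} \right)} - 146 E = \left(- \frac{20}{3}\right) \left(-20\right) - 14600 = \frac{400}{3} - 14600 = - \frac{43400}{3}$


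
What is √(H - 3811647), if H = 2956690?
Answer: I*√854957 ≈ 924.64*I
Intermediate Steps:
√(H - 3811647) = √(2956690 - 3811647) = √(-854957) = I*√854957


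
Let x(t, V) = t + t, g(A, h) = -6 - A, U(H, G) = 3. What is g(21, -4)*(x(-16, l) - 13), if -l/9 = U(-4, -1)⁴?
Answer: 1215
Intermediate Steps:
l = -729 (l = -9*3⁴ = -9*81 = -729)
x(t, V) = 2*t
g(21, -4)*(x(-16, l) - 13) = (-6 - 1*21)*(2*(-16) - 13) = (-6 - 21)*(-32 - 13) = -27*(-45) = 1215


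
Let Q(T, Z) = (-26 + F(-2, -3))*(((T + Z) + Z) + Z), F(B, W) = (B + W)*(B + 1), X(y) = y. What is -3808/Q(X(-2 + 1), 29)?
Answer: 272/129 ≈ 2.1085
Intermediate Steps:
F(B, W) = (1 + B)*(B + W) (F(B, W) = (B + W)*(1 + B) = (1 + B)*(B + W))
Q(T, Z) = -63*Z - 21*T (Q(T, Z) = (-26 + (-2 - 3 + (-2)² - 2*(-3)))*(((T + Z) + Z) + Z) = (-26 + (-2 - 3 + 4 + 6))*((T + 2*Z) + Z) = (-26 + 5)*(T + 3*Z) = -21*(T + 3*Z) = -63*Z - 21*T)
-3808/Q(X(-2 + 1), 29) = -3808/(-63*29 - 21*(-2 + 1)) = -3808/(-1827 - 21*(-1)) = -3808/(-1827 + 21) = -3808/(-1806) = -3808*(-1/1806) = 272/129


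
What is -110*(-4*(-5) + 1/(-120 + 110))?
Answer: -2189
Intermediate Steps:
-110*(-4*(-5) + 1/(-120 + 110)) = -110*(20 + 1/(-10)) = -110*(20 - ⅒) = -110*199/10 = -2189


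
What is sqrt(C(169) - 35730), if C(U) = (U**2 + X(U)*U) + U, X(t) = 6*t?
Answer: sqrt(164366) ≈ 405.42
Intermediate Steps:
C(U) = U + 7*U**2 (C(U) = (U**2 + (6*U)*U) + U = (U**2 + 6*U**2) + U = 7*U**2 + U = U + 7*U**2)
sqrt(C(169) - 35730) = sqrt(169*(1 + 7*169) - 35730) = sqrt(169*(1 + 1183) - 35730) = sqrt(169*1184 - 35730) = sqrt(200096 - 35730) = sqrt(164366)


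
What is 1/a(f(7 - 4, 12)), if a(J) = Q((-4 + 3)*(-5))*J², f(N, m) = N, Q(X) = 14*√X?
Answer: √5/630 ≈ 0.0035493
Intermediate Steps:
a(J) = 14*√5*J² (a(J) = (14*√((-4 + 3)*(-5)))*J² = (14*√(-1*(-5)))*J² = (14*√5)*J² = 14*√5*J²)
1/a(f(7 - 4, 12)) = 1/(14*√5*(7 - 4)²) = 1/(14*√5*3²) = 1/(14*√5*9) = 1/(126*√5) = √5/630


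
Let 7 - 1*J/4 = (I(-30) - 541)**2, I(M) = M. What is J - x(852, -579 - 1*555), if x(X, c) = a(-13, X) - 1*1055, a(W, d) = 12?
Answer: -1303093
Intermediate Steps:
J = -1304136 (J = 28 - 4*(-30 - 541)**2 = 28 - 4*(-571)**2 = 28 - 4*326041 = 28 - 1304164 = -1304136)
x(X, c) = -1043 (x(X, c) = 12 - 1*1055 = 12 - 1055 = -1043)
J - x(852, -579 - 1*555) = -1304136 - 1*(-1043) = -1304136 + 1043 = -1303093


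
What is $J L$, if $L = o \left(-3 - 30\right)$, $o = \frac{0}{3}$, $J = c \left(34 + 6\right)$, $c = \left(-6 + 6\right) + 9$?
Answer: $0$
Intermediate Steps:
$c = 9$ ($c = 0 + 9 = 9$)
$J = 360$ ($J = 9 \left(34 + 6\right) = 9 \cdot 40 = 360$)
$o = 0$ ($o = 0 \cdot \frac{1}{3} = 0$)
$L = 0$ ($L = 0 \left(-3 - 30\right) = 0 \left(-33\right) = 0$)
$J L = 360 \cdot 0 = 0$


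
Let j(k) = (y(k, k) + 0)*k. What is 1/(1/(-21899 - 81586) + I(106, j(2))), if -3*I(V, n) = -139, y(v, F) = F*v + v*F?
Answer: 34495/1598268 ≈ 0.021583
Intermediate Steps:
y(v, F) = 2*F*v (y(v, F) = F*v + F*v = 2*F*v)
j(k) = 2*k**3 (j(k) = (2*k*k + 0)*k = (2*k**2 + 0)*k = (2*k**2)*k = 2*k**3)
I(V, n) = 139/3 (I(V, n) = -1/3*(-139) = 139/3)
1/(1/(-21899 - 81586) + I(106, j(2))) = 1/(1/(-21899 - 81586) + 139/3) = 1/(1/(-103485) + 139/3) = 1/(-1/103485 + 139/3) = 1/(1598268/34495) = 34495/1598268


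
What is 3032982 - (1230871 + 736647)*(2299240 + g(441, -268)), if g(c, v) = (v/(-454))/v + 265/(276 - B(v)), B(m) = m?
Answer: -279317137195741669/61744 ≈ -4.5238e+12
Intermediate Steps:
g(c, v) = -1/454 + 265/(276 - v) (g(c, v) = (v/(-454))/v + 265/(276 - v) = (v*(-1/454))/v + 265/(276 - v) = (-v/454)/v + 265/(276 - v) = -1/454 + 265/(276 - v))
3032982 - (1230871 + 736647)*(2299240 + g(441, -268)) = 3032982 - (1230871 + 736647)*(2299240 + (-120034 - 1*(-268))/(454*(-276 - 268))) = 3032982 - 1967518*(2299240 + (1/454)*(-120034 + 268)/(-544)) = 3032982 - 1967518*(2299240 + (1/454)*(-1/544)*(-119766)) = 3032982 - 1967518*(2299240 + 59883/123488) = 3032982 - 1967518*283928609003/123488 = 3032982 - 1*279317324464182277/61744 = 3032982 - 279317324464182277/61744 = -279317137195741669/61744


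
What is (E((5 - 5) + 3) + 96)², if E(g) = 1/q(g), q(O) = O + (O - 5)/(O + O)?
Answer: 594441/64 ≈ 9288.1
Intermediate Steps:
q(O) = O + (-5 + O)/(2*O) (q(O) = O + (-5 + O)/((2*O)) = O + (-5 + O)*(1/(2*O)) = O + (-5 + O)/(2*O))
E(g) = 1/(½ + g - 5/(2*g))
(E((5 - 5) + 3) + 96)² = (2*((5 - 5) + 3)/(-5 + ((5 - 5) + 3)*(1 + 2*((5 - 5) + 3))) + 96)² = (2*(0 + 3)/(-5 + (0 + 3)*(1 + 2*(0 + 3))) + 96)² = (2*3/(-5 + 3*(1 + 2*3)) + 96)² = (2*3/(-5 + 3*(1 + 6)) + 96)² = (2*3/(-5 + 3*7) + 96)² = (2*3/(-5 + 21) + 96)² = (2*3/16 + 96)² = (2*3*(1/16) + 96)² = (3/8 + 96)² = (771/8)² = 594441/64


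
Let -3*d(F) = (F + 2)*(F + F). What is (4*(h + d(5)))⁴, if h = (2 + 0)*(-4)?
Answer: 19987173376/81 ≈ 2.4676e+8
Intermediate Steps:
d(F) = -2*F*(2 + F)/3 (d(F) = -(F + 2)*(F + F)/3 = -(2 + F)*2*F/3 = -2*F*(2 + F)/3)
h = -8 (h = 2*(-4) = -8)
(4*(h + d(5)))⁴ = (4*(-8 - ⅔*5*(2 + 5)))⁴ = (4*(-8 - ⅔*5*7))⁴ = (4*(-8 - 70/3))⁴ = (4*(-94/3))⁴ = (-376/3)⁴ = 19987173376/81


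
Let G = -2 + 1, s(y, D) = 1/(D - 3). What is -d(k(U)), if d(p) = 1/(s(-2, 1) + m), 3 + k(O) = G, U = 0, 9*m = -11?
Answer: 18/31 ≈ 0.58065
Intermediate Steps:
m = -11/9 (m = (⅑)*(-11) = -11/9 ≈ -1.2222)
s(y, D) = 1/(-3 + D)
G = -1
k(O) = -4 (k(O) = -3 - 1 = -4)
d(p) = -18/31 (d(p) = 1/(1/(-3 + 1) - 11/9) = 1/(1/(-2) - 11/9) = 1/(-½ - 11/9) = 1/(-31/18) = -18/31)
-d(k(U)) = -1*(-18/31) = 18/31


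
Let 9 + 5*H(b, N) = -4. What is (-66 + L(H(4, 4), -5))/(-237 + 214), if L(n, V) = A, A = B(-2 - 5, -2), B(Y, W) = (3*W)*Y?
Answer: 24/23 ≈ 1.0435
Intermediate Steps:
B(Y, W) = 3*W*Y
H(b, N) = -13/5 (H(b, N) = -9/5 + (⅕)*(-4) = -9/5 - ⅘ = -13/5)
A = 42 (A = 3*(-2)*(-2 - 5) = 3*(-2)*(-7) = 42)
L(n, V) = 42
(-66 + L(H(4, 4), -5))/(-237 + 214) = (-66 + 42)/(-237 + 214) = -24/(-23) = -24*(-1/23) = 24/23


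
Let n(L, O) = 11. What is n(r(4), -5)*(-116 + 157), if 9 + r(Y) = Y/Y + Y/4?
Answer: 451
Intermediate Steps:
r(Y) = -8 + Y/4 (r(Y) = -9 + (Y/Y + Y/4) = -9 + (1 + Y*(1/4)) = -9 + (1 + Y/4) = -8 + Y/4)
n(r(4), -5)*(-116 + 157) = 11*(-116 + 157) = 11*41 = 451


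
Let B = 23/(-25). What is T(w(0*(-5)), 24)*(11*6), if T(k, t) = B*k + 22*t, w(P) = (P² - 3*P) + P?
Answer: 34848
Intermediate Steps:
B = -23/25 (B = 23*(-1/25) = -23/25 ≈ -0.92000)
w(P) = P² - 2*P
T(k, t) = 22*t - 23*k/25 (T(k, t) = -23*k/25 + 22*t = 22*t - 23*k/25)
T(w(0*(-5)), 24)*(11*6) = (22*24 - 23*0*(-5)*(-2 + 0*(-5))/25)*(11*6) = (528 - 0*(-2 + 0))*66 = (528 - 0*(-2))*66 = (528 - 23/25*0)*66 = (528 + 0)*66 = 528*66 = 34848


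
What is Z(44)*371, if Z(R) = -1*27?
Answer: -10017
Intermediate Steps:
Z(R) = -27
Z(44)*371 = -27*371 = -10017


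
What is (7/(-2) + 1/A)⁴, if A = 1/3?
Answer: 1/16 ≈ 0.062500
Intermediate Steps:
A = ⅓ ≈ 0.33333
(7/(-2) + 1/A)⁴ = (7/(-2) + 1/(⅓))⁴ = (7*(-½) + 1*3)⁴ = (-7/2 + 3)⁴ = (-½)⁴ = 1/16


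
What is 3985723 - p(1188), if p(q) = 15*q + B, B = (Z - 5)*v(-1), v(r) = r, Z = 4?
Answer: 3967902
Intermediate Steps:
B = 1 (B = (4 - 5)*(-1) = -1*(-1) = 1)
p(q) = 1 + 15*q (p(q) = 15*q + 1 = 1 + 15*q)
3985723 - p(1188) = 3985723 - (1 + 15*1188) = 3985723 - (1 + 17820) = 3985723 - 1*17821 = 3985723 - 17821 = 3967902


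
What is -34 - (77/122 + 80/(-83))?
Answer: -340915/10126 ≈ -33.667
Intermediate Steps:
-34 - (77/122 + 80/(-83)) = -34 - (77*(1/122) + 80*(-1/83)) = -34 - (77/122 - 80/83) = -34 - 1*(-3369/10126) = -34 + 3369/10126 = -340915/10126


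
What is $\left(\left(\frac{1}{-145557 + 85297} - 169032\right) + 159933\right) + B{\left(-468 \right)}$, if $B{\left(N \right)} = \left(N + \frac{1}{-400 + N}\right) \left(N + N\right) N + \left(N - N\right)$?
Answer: $- \frac{2680876207517797}{13076420} \approx -2.0502 \cdot 10^{8}$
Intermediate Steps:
$B{\left(N \right)} = 2 N^{2} \left(N + \frac{1}{-400 + N}\right)$ ($B{\left(N \right)} = \left(N + \frac{1}{-400 + N}\right) 2 N N + 0 = 2 N \left(N + \frac{1}{-400 + N}\right) N + 0 = 2 N^{2} \left(N + \frac{1}{-400 + N}\right) + 0 = 2 N^{2} \left(N + \frac{1}{-400 + N}\right)$)
$\left(\left(\frac{1}{-145557 + 85297} - 169032\right) + 159933\right) + B{\left(-468 \right)} = \left(\left(\frac{1}{-145557 + 85297} - 169032\right) + 159933\right) + \frac{2 \left(-468\right)^{2} \left(1 + \left(-468\right)^{2} - -187200\right)}{-400 - 468} = \left(\left(\frac{1}{-60260} - 169032\right) + 159933\right) + 2 \cdot 219024 \frac{1}{-868} \left(1 + 219024 + 187200\right) = \left(\left(- \frac{1}{60260} - 169032\right) + 159933\right) + 2 \cdot 219024 \left(- \frac{1}{868}\right) 406225 = \left(- \frac{10185868321}{60260} + 159933\right) - \frac{44486512200}{217} = - \frac{548305741}{60260} - \frac{44486512200}{217} = - \frac{2680876207517797}{13076420}$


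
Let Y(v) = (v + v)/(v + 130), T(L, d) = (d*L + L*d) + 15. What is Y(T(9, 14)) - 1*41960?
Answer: -16657586/397 ≈ -41959.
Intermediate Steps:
T(L, d) = 15 + 2*L*d (T(L, d) = (L*d + L*d) + 15 = 2*L*d + 15 = 15 + 2*L*d)
Y(v) = 2*v/(130 + v) (Y(v) = (2*v)/(130 + v) = 2*v/(130 + v))
Y(T(9, 14)) - 1*41960 = 2*(15 + 2*9*14)/(130 + (15 + 2*9*14)) - 1*41960 = 2*(15 + 252)/(130 + (15 + 252)) - 41960 = 2*267/(130 + 267) - 41960 = 2*267/397 - 41960 = 2*267*(1/397) - 41960 = 534/397 - 41960 = -16657586/397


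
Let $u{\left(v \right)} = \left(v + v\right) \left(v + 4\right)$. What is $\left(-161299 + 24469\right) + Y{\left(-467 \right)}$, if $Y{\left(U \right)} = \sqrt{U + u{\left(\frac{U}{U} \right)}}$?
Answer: $-136830 + i \sqrt{457} \approx -1.3683 \cdot 10^{5} + 21.378 i$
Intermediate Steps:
$u{\left(v \right)} = 2 v \left(4 + v\right)$
$Y{\left(U \right)} = \sqrt{10 + U}$ ($Y{\left(U \right)} = \sqrt{U + 2 \frac{U}{U} \left(4 + \frac{U}{U}\right)} = \sqrt{U + 2 \cdot 1 \left(4 + 1\right)} = \sqrt{U + 2 \cdot 1 \cdot 5} = \sqrt{U + 10} = \sqrt{10 + U}$)
$\left(-161299 + 24469\right) + Y{\left(-467 \right)} = \left(-161299 + 24469\right) + \sqrt{10 - 467} = -136830 + \sqrt{-457} = -136830 + i \sqrt{457}$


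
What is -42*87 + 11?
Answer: -3643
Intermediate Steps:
-42*87 + 11 = -3654 + 11 = -3643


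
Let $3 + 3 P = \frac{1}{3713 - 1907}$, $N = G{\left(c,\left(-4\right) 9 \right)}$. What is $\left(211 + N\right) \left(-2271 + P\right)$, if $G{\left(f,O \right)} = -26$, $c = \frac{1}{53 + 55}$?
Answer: $- \frac{2277293575}{5418} \approx -4.2032 \cdot 10^{5}$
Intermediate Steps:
$c = \frac{1}{108} \approx 0.0092593$
$N = -26$
$P = - \frac{5417}{5418}$ ($P = -1 + \frac{1}{3 \left(3713 - 1907\right)} = -1 + \frac{1}{3 \cdot 1806} = -1 + \frac{1}{3} \cdot \frac{1}{1806} = -1 + \frac{1}{5418} = - \frac{5417}{5418} \approx -0.99981$)
$\left(211 + N\right) \left(-2271 + P\right) = \left(211 - 26\right) \left(-2271 - \frac{5417}{5418}\right) = 185 \left(- \frac{12309695}{5418}\right) = - \frac{2277293575}{5418}$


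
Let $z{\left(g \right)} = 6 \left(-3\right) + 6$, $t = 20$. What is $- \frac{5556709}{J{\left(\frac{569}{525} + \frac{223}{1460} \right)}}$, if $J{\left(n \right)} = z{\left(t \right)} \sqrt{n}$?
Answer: $\frac{27783545 \sqrt{290600079}}{1137378} \approx 4.1642 \cdot 10^{5}$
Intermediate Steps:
$z{\left(g \right)} = -12$ ($z{\left(g \right)} = -18 + 6 = -12$)
$J{\left(n \right)} = - 12 \sqrt{n}$
$- \frac{5556709}{J{\left(\frac{569}{525} + \frac{223}{1460} \right)}} = - \frac{5556709}{\left(-12\right) \sqrt{\frac{569}{525} + \frac{223}{1460}}} = - \frac{5556709}{\left(-12\right) \sqrt{\frac{189563}{153300}}} = - \frac{5556709}{\left(-12\right) \frac{\sqrt{290600079}}{15330}} = - \frac{5556709}{\left(- \frac{2}{2555}\right) \sqrt{290600079}} = - 5556709 \left(- \frac{5 \sqrt{290600079}}{1137378}\right) = \frac{27783545 \sqrt{290600079}}{1137378}$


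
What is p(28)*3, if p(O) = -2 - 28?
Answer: -90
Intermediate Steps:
p(O) = -30
p(28)*3 = -30*3 = -90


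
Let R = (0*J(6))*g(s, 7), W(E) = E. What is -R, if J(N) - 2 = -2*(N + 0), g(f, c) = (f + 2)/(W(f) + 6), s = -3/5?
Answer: 0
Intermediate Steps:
s = -⅗ (s = -3*⅕ = -⅗ ≈ -0.60000)
g(f, c) = (2 + f)/(6 + f) (g(f, c) = (f + 2)/(f + 6) = (2 + f)/(6 + f))
J(N) = 2 - 2*N (J(N) = 2 - 2*(N + 0) = 2 - 2*N)
R = 0 (R = (0*(2 - 2*6))*((2 - ⅗)/(6 - ⅗)) = (0*(2 - 12))*((7/5)/(27/5)) = (0*(-10))*((5/27)*(7/5)) = 0*(7/27) = 0)
-R = -1*0 = 0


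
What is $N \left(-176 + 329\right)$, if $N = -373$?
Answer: $-57069$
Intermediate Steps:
$N \left(-176 + 329\right) = - 373 \left(-176 + 329\right) = \left(-373\right) 153 = -57069$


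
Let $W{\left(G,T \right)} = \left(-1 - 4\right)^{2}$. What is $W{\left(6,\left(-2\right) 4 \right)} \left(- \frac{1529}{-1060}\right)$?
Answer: $\frac{7645}{212} \approx 36.061$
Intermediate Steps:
$W{\left(G,T \right)} = 25$ ($W{\left(G,T \right)} = \left(-5\right)^{2} = 25$)
$W{\left(6,\left(-2\right) 4 \right)} \left(- \frac{1529}{-1060}\right) = 25 \left(- \frac{1529}{-1060}\right) = 25 \left(\left(-1529\right) \left(- \frac{1}{1060}\right)\right) = 25 \cdot \frac{1529}{1060} = \frac{7645}{212}$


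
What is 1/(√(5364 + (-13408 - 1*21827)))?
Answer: -I*√3319/9957 ≈ -0.005786*I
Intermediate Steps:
1/(√(5364 + (-13408 - 1*21827))) = 1/(√(5364 + (-13408 - 21827))) = 1/(√(5364 - 35235)) = 1/(√(-29871)) = 1/(3*I*√3319) = -I*√3319/9957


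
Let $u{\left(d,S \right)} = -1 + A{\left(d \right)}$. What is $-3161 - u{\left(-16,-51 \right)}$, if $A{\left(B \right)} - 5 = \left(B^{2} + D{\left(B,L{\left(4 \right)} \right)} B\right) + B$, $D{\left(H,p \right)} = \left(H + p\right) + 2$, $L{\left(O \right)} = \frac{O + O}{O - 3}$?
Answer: $-3501$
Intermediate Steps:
$L{\left(O \right)} = \frac{2 O}{-3 + O}$
$D{\left(H,p \right)} = 2 + H + p$
$A{\left(B \right)} = 5 + B + B^{2} + B \left(10 + B\right)$ ($A{\left(B \right)} = 5 + \left(\left(B^{2} + \left(2 + B + 2 \cdot 4 \frac{1}{-3 + 4}\right) B\right) + B\right) = 5 + \left(\left(B^{2} + \left(2 + B + 2 \cdot 4 \cdot 1^{-1}\right) B\right) + B\right) = 5 + \left(\left(B^{2} + \left(2 + B + 2 \cdot 4 \cdot 1\right) B\right) + B\right) = 5 + \left(\left(B^{2} + \left(2 + B + 8\right) B\right) + B\right) = 5 + \left(\left(B^{2} + \left(10 + B\right) B\right) + B\right) = 5 + \left(\left(B^{2} + B \left(10 + B\right)\right) + B\right) = 5 + \left(B + B^{2} + B \left(10 + B\right)\right) = 5 + B + B^{2} + B \left(10 + B\right)$)
$u{\left(d,S \right)} = 4 + 2 d^{2} + 11 d$ ($u{\left(d,S \right)} = -1 + \left(5 + 2 d^{2} + 11 d\right) = 4 + 2 d^{2} + 11 d$)
$-3161 - u{\left(-16,-51 \right)} = -3161 - \left(4 + 2 \left(-16\right)^{2} + 11 \left(-16\right)\right) = -3161 - \left(4 + 2 \cdot 256 - 176\right) = -3161 - \left(4 + 512 - 176\right) = -3161 - 340 = -3501$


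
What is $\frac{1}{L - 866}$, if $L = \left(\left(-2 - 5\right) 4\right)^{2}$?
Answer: $- \frac{1}{82} \approx -0.012195$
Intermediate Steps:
$L = 784$ ($L = \left(\left(-7\right) 4\right)^{2} = \left(-28\right)^{2} = 784$)
$\frac{1}{L - 866} = \frac{1}{784 - 866} = \frac{1}{-82} = - \frac{1}{82}$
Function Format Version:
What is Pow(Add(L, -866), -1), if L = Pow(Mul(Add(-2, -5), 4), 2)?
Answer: Rational(-1, 82) ≈ -0.012195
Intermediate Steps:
L = 784 (L = Pow(Mul(-7, 4), 2) = Pow(-28, 2) = 784)
Pow(Add(L, -866), -1) = Pow(Add(784, -866), -1) = Pow(-82, -1) = Rational(-1, 82)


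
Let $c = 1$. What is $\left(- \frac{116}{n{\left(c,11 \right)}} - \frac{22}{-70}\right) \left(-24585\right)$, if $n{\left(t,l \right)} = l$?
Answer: $\frac{1760733}{7} \approx 2.5153 \cdot 10^{5}$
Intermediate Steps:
$\left(- \frac{116}{n{\left(c,11 \right)}} - \frac{22}{-70}\right) \left(-24585\right) = \left(- \frac{116}{11} - \frac{22}{-70}\right) \left(-24585\right) = \left(\left(-116\right) \frac{1}{11} - - \frac{11}{35}\right) \left(-24585\right) = \left(- \frac{116}{11} + \frac{11}{35}\right) \left(-24585\right) = \left(- \frac{3939}{385}\right) \left(-24585\right) = \frac{1760733}{7}$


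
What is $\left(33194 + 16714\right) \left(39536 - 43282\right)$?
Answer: $-186955368$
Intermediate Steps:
$\left(33194 + 16714\right) \left(39536 - 43282\right) = 49908 \left(-3746\right) = -186955368$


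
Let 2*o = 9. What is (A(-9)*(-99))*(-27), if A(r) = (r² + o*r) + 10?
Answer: 269973/2 ≈ 1.3499e+5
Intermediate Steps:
o = 9/2 (o = (½)*9 = 9/2 ≈ 4.5000)
A(r) = 10 + r² + 9*r/2 (A(r) = (r² + 9*r/2) + 10 = 10 + r² + 9*r/2)
(A(-9)*(-99))*(-27) = ((10 + (-9)² + (9/2)*(-9))*(-99))*(-27) = ((10 + 81 - 81/2)*(-99))*(-27) = ((101/2)*(-99))*(-27) = -9999/2*(-27) = 269973/2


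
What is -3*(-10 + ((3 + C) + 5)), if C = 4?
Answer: -6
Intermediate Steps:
-3*(-10 + ((3 + C) + 5)) = -3*(-10 + ((3 + 4) + 5)) = -3*(-10 + (7 + 5)) = -3*(-10 + 12) = -3*2 = -6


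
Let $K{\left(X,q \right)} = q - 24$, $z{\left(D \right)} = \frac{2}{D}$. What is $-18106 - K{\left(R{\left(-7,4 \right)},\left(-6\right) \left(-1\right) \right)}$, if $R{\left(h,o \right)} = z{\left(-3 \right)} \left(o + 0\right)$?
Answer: $-18088$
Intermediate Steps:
$R{\left(h,o \right)} = - \frac{2 o}{3}$ ($R{\left(h,o \right)} = \frac{2}{-3} \left(o + 0\right) = 2 \left(- \frac{1}{3}\right) o = - \frac{2 o}{3}$)
$K{\left(X,q \right)} = -24 + q$ ($K{\left(X,q \right)} = q - 24 = -24 + q$)
$-18106 - K{\left(R{\left(-7,4 \right)},\left(-6\right) \left(-1\right) \right)} = -18106 - \left(-24 - -6\right) = -18106 - \left(-24 + 6\right) = -18106 - -18 = -18106 + 18 = -18088$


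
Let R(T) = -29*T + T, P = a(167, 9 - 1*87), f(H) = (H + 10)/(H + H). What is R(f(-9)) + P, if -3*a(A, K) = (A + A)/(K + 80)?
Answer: -487/9 ≈ -54.111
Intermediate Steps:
f(H) = (10 + H)/(2*H) (f(H) = (10 + H)/((2*H)) = (10 + H)*(1/(2*H)) = (10 + H)/(2*H))
a(A, K) = -2*A/(3*(80 + K)) (a(A, K) = -(A + A)/(3*(K + 80)) = -2*A/(3*(80 + K)))
P = -167/3 (P = -2*167/(240 + 3*(9 - 1*87)) = -2*167/(240 + 3*(9 - 87)) = -2*167/(240 + 3*(-78)) = -2*167/(240 - 234) = -2*167/6 = -2*167*⅙ = -167/3 ≈ -55.667)
R(T) = -28*T
R(f(-9)) + P = -14*(10 - 9)/(-9) - 167/3 = -14*(-1)/9 - 167/3 = -28*(-1/18) - 167/3 = 14/9 - 167/3 = -487/9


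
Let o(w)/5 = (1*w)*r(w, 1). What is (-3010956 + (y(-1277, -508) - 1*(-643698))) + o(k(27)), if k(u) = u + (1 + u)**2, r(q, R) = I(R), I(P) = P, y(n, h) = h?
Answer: -2363711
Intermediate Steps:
r(q, R) = R
o(w) = 5*w (o(w) = 5*((1*w)*1) = 5*(w*1) = 5*w)
(-3010956 + (y(-1277, -508) - 1*(-643698))) + o(k(27)) = (-3010956 + (-508 - 1*(-643698))) + 5*(27 + (1 + 27)**2) = (-3010956 + (-508 + 643698)) + 5*(27 + 28**2) = (-3010956 + 643190) + 5*(27 + 784) = -2367766 + 5*811 = -2367766 + 4055 = -2363711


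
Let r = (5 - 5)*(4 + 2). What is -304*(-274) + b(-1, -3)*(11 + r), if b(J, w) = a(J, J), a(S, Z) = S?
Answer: 83285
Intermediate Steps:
r = 0 (r = 0*6 = 0)
b(J, w) = J
-304*(-274) + b(-1, -3)*(11 + r) = -304*(-274) - (11 + 0) = 83296 - 1*11 = 83296 - 11 = 83285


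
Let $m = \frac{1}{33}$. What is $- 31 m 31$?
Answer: $- \frac{961}{33} \approx -29.121$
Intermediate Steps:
$m = \frac{1}{33} \approx 0.030303$
$- 31 m 31 = \left(-31\right) \frac{1}{33} \cdot 31 = \left(- \frac{31}{33}\right) 31 = - \frac{961}{33}$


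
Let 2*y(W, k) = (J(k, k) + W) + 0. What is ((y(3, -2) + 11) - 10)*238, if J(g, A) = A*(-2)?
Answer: 1071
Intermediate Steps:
J(g, A) = -2*A
y(W, k) = W/2 - k (y(W, k) = ((-2*k + W) + 0)/2 = ((W - 2*k) + 0)/2 = (W - 2*k)/2 = W/2 - k)
((y(3, -2) + 11) - 10)*238 = ((((½)*3 - 1*(-2)) + 11) - 10)*238 = (((3/2 + 2) + 11) - 10)*238 = ((7/2 + 11) - 10)*238 = (29/2 - 10)*238 = (9/2)*238 = 1071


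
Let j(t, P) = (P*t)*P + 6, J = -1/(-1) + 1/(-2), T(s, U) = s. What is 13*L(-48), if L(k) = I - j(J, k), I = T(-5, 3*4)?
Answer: -15119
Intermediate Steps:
J = 1/2 (J = -1*(-1) + 1*(-1/2) = 1 - 1/2 = 1/2 ≈ 0.50000)
j(t, P) = 6 + t*P**2 (j(t, P) = t*P**2 + 6 = 6 + t*P**2)
I = -5
L(k) = -11 - k**2/2 (L(k) = -5 - (6 + k**2/2) = -5 + (-6 - k**2/2) = -11 - k**2/2)
13*L(-48) = 13*(-11 - 1/2*(-48)**2) = 13*(-11 - 1/2*2304) = 13*(-11 - 1152) = 13*(-1163) = -15119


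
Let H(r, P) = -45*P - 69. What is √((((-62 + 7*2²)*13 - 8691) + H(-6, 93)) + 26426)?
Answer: √13039 ≈ 114.19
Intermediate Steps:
H(r, P) = -69 - 45*P
√((((-62 + 7*2²)*13 - 8691) + H(-6, 93)) + 26426) = √((((-62 + 7*2²)*13 - 8691) + (-69 - 45*93)) + 26426) = √((((-62 + 7*4)*13 - 8691) + (-69 - 4185)) + 26426) = √((((-62 + 28)*13 - 8691) - 4254) + 26426) = √(((-34*13 - 8691) - 4254) + 26426) = √(((-442 - 8691) - 4254) + 26426) = √((-9133 - 4254) + 26426) = √(-13387 + 26426) = √13039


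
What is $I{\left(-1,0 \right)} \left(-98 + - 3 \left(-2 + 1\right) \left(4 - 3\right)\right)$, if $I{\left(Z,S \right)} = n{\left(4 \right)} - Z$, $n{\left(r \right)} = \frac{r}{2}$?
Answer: $-285$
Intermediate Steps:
$n{\left(r \right)} = \frac{r}{2}$ ($n{\left(r \right)} = r \frac{1}{2} = \frac{r}{2}$)
$I{\left(Z,S \right)} = 2 - Z$ ($I{\left(Z,S \right)} = \frac{1}{2} \cdot 4 - Z = 2 - Z$)
$I{\left(-1,0 \right)} \left(-98 + - 3 \left(-2 + 1\right) \left(4 - 3\right)\right) = \left(2 - -1\right) \left(-98 + - 3 \left(-2 + 1\right) \left(4 - 3\right)\right) = \left(2 + 1\right) \left(-98 + \left(-3\right) \left(-1\right) 1\right) = 3 \left(-98 + 3 \cdot 1\right) = 3 \left(-98 + 3\right) = 3 \left(-95\right) = -285$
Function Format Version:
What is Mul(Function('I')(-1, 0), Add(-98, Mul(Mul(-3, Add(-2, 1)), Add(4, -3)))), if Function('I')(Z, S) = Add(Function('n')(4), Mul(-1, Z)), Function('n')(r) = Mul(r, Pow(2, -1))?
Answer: -285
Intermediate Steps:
Function('n')(r) = Mul(Rational(1, 2), r) (Function('n')(r) = Mul(r, Rational(1, 2)) = Mul(Rational(1, 2), r))
Function('I')(Z, S) = Add(2, Mul(-1, Z)) (Function('I')(Z, S) = Add(Mul(Rational(1, 2), 4), Mul(-1, Z)) = Add(2, Mul(-1, Z)))
Mul(Function('I')(-1, 0), Add(-98, Mul(Mul(-3, Add(-2, 1)), Add(4, -3)))) = Mul(Add(2, Mul(-1, -1)), Add(-98, Mul(Mul(-3, Add(-2, 1)), Add(4, -3)))) = Mul(Add(2, 1), Add(-98, Mul(Mul(-3, -1), 1))) = Mul(3, Add(-98, Mul(3, 1))) = Mul(3, Add(-98, 3)) = Mul(3, -95) = -285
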